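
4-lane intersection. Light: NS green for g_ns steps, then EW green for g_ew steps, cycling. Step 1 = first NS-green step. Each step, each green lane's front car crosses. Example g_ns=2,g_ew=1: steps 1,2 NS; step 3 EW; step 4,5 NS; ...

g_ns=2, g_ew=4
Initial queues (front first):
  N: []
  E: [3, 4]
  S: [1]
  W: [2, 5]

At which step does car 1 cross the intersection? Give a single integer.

Step 1 [NS]: N:empty,E:wait,S:car1-GO,W:wait | queues: N=0 E=2 S=0 W=2
Step 2 [NS]: N:empty,E:wait,S:empty,W:wait | queues: N=0 E=2 S=0 W=2
Step 3 [EW]: N:wait,E:car3-GO,S:wait,W:car2-GO | queues: N=0 E=1 S=0 W=1
Step 4 [EW]: N:wait,E:car4-GO,S:wait,W:car5-GO | queues: N=0 E=0 S=0 W=0
Car 1 crosses at step 1

1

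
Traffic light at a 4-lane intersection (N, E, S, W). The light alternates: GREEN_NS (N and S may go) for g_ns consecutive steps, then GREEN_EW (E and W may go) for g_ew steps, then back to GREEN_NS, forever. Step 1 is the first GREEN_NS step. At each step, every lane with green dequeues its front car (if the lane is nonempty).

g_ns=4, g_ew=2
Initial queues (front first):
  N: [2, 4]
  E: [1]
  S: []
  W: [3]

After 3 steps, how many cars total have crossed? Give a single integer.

Answer: 2

Derivation:
Step 1 [NS]: N:car2-GO,E:wait,S:empty,W:wait | queues: N=1 E=1 S=0 W=1
Step 2 [NS]: N:car4-GO,E:wait,S:empty,W:wait | queues: N=0 E=1 S=0 W=1
Step 3 [NS]: N:empty,E:wait,S:empty,W:wait | queues: N=0 E=1 S=0 W=1
Cars crossed by step 3: 2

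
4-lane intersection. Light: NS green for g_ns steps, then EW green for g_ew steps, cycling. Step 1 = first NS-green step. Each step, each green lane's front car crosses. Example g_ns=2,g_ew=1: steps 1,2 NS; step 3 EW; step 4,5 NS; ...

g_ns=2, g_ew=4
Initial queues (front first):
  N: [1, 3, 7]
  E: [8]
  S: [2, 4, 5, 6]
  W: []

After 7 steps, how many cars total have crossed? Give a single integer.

Step 1 [NS]: N:car1-GO,E:wait,S:car2-GO,W:wait | queues: N=2 E=1 S=3 W=0
Step 2 [NS]: N:car3-GO,E:wait,S:car4-GO,W:wait | queues: N=1 E=1 S=2 W=0
Step 3 [EW]: N:wait,E:car8-GO,S:wait,W:empty | queues: N=1 E=0 S=2 W=0
Step 4 [EW]: N:wait,E:empty,S:wait,W:empty | queues: N=1 E=0 S=2 W=0
Step 5 [EW]: N:wait,E:empty,S:wait,W:empty | queues: N=1 E=0 S=2 W=0
Step 6 [EW]: N:wait,E:empty,S:wait,W:empty | queues: N=1 E=0 S=2 W=0
Step 7 [NS]: N:car7-GO,E:wait,S:car5-GO,W:wait | queues: N=0 E=0 S=1 W=0
Cars crossed by step 7: 7

Answer: 7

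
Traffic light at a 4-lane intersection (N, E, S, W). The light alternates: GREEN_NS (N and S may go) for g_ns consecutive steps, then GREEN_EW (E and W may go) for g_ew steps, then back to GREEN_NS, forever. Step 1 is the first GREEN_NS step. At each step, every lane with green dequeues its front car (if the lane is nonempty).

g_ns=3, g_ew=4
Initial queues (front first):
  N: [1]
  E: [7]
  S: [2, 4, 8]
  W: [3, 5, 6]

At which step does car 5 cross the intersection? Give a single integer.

Step 1 [NS]: N:car1-GO,E:wait,S:car2-GO,W:wait | queues: N=0 E=1 S=2 W=3
Step 2 [NS]: N:empty,E:wait,S:car4-GO,W:wait | queues: N=0 E=1 S=1 W=3
Step 3 [NS]: N:empty,E:wait,S:car8-GO,W:wait | queues: N=0 E=1 S=0 W=3
Step 4 [EW]: N:wait,E:car7-GO,S:wait,W:car3-GO | queues: N=0 E=0 S=0 W=2
Step 5 [EW]: N:wait,E:empty,S:wait,W:car5-GO | queues: N=0 E=0 S=0 W=1
Step 6 [EW]: N:wait,E:empty,S:wait,W:car6-GO | queues: N=0 E=0 S=0 W=0
Car 5 crosses at step 5

5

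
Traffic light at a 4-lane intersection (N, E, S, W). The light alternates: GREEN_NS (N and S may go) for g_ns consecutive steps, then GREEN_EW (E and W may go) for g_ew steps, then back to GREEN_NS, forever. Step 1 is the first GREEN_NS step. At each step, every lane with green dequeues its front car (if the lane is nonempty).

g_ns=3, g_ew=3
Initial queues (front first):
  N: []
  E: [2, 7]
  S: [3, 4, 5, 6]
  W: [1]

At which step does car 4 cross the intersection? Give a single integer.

Step 1 [NS]: N:empty,E:wait,S:car3-GO,W:wait | queues: N=0 E=2 S=3 W=1
Step 2 [NS]: N:empty,E:wait,S:car4-GO,W:wait | queues: N=0 E=2 S=2 W=1
Step 3 [NS]: N:empty,E:wait,S:car5-GO,W:wait | queues: N=0 E=2 S=1 W=1
Step 4 [EW]: N:wait,E:car2-GO,S:wait,W:car1-GO | queues: N=0 E=1 S=1 W=0
Step 5 [EW]: N:wait,E:car7-GO,S:wait,W:empty | queues: N=0 E=0 S=1 W=0
Step 6 [EW]: N:wait,E:empty,S:wait,W:empty | queues: N=0 E=0 S=1 W=0
Step 7 [NS]: N:empty,E:wait,S:car6-GO,W:wait | queues: N=0 E=0 S=0 W=0
Car 4 crosses at step 2

2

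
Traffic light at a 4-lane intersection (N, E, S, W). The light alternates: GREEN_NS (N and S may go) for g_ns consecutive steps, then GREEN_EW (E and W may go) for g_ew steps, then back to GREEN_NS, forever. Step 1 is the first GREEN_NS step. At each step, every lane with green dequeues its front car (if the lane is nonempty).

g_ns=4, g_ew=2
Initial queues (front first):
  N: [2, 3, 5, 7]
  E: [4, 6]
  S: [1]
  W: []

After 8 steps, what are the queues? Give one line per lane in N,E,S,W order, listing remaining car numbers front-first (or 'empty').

Step 1 [NS]: N:car2-GO,E:wait,S:car1-GO,W:wait | queues: N=3 E=2 S=0 W=0
Step 2 [NS]: N:car3-GO,E:wait,S:empty,W:wait | queues: N=2 E=2 S=0 W=0
Step 3 [NS]: N:car5-GO,E:wait,S:empty,W:wait | queues: N=1 E=2 S=0 W=0
Step 4 [NS]: N:car7-GO,E:wait,S:empty,W:wait | queues: N=0 E=2 S=0 W=0
Step 5 [EW]: N:wait,E:car4-GO,S:wait,W:empty | queues: N=0 E=1 S=0 W=0
Step 6 [EW]: N:wait,E:car6-GO,S:wait,W:empty | queues: N=0 E=0 S=0 W=0

N: empty
E: empty
S: empty
W: empty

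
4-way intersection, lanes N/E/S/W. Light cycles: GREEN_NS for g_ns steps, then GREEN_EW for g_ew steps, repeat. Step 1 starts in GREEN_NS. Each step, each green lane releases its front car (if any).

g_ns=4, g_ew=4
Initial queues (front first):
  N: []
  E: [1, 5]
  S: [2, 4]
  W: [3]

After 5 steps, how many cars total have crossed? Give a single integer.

Answer: 4

Derivation:
Step 1 [NS]: N:empty,E:wait,S:car2-GO,W:wait | queues: N=0 E=2 S=1 W=1
Step 2 [NS]: N:empty,E:wait,S:car4-GO,W:wait | queues: N=0 E=2 S=0 W=1
Step 3 [NS]: N:empty,E:wait,S:empty,W:wait | queues: N=0 E=2 S=0 W=1
Step 4 [NS]: N:empty,E:wait,S:empty,W:wait | queues: N=0 E=2 S=0 W=1
Step 5 [EW]: N:wait,E:car1-GO,S:wait,W:car3-GO | queues: N=0 E=1 S=0 W=0
Cars crossed by step 5: 4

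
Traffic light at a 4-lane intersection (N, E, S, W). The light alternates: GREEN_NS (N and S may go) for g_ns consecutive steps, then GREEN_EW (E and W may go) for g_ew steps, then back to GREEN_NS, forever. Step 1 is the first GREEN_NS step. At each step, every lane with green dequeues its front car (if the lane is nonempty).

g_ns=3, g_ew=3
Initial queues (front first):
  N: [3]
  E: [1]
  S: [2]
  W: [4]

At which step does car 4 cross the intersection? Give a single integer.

Step 1 [NS]: N:car3-GO,E:wait,S:car2-GO,W:wait | queues: N=0 E=1 S=0 W=1
Step 2 [NS]: N:empty,E:wait,S:empty,W:wait | queues: N=0 E=1 S=0 W=1
Step 3 [NS]: N:empty,E:wait,S:empty,W:wait | queues: N=0 E=1 S=0 W=1
Step 4 [EW]: N:wait,E:car1-GO,S:wait,W:car4-GO | queues: N=0 E=0 S=0 W=0
Car 4 crosses at step 4

4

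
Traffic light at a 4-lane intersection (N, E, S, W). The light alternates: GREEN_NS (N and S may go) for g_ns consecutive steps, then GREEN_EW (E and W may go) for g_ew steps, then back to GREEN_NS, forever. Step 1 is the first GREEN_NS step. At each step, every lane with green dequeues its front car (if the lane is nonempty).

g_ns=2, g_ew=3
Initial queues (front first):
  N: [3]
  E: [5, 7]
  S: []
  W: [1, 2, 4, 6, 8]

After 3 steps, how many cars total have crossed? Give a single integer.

Step 1 [NS]: N:car3-GO,E:wait,S:empty,W:wait | queues: N=0 E=2 S=0 W=5
Step 2 [NS]: N:empty,E:wait,S:empty,W:wait | queues: N=0 E=2 S=0 W=5
Step 3 [EW]: N:wait,E:car5-GO,S:wait,W:car1-GO | queues: N=0 E=1 S=0 W=4
Cars crossed by step 3: 3

Answer: 3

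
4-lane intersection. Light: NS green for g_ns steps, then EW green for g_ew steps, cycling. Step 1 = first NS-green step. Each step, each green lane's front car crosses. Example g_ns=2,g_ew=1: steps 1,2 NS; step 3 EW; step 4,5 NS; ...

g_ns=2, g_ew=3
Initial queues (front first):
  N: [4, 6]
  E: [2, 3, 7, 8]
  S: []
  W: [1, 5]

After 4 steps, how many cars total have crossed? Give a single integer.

Answer: 6

Derivation:
Step 1 [NS]: N:car4-GO,E:wait,S:empty,W:wait | queues: N=1 E=4 S=0 W=2
Step 2 [NS]: N:car6-GO,E:wait,S:empty,W:wait | queues: N=0 E=4 S=0 W=2
Step 3 [EW]: N:wait,E:car2-GO,S:wait,W:car1-GO | queues: N=0 E=3 S=0 W=1
Step 4 [EW]: N:wait,E:car3-GO,S:wait,W:car5-GO | queues: N=0 E=2 S=0 W=0
Cars crossed by step 4: 6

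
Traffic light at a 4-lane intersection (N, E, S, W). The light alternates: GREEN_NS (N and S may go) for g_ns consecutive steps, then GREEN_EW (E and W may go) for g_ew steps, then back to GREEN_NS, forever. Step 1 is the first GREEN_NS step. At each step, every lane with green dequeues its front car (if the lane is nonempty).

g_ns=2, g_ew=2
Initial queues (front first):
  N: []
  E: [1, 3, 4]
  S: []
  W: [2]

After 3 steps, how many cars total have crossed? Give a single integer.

Step 1 [NS]: N:empty,E:wait,S:empty,W:wait | queues: N=0 E=3 S=0 W=1
Step 2 [NS]: N:empty,E:wait,S:empty,W:wait | queues: N=0 E=3 S=0 W=1
Step 3 [EW]: N:wait,E:car1-GO,S:wait,W:car2-GO | queues: N=0 E=2 S=0 W=0
Cars crossed by step 3: 2

Answer: 2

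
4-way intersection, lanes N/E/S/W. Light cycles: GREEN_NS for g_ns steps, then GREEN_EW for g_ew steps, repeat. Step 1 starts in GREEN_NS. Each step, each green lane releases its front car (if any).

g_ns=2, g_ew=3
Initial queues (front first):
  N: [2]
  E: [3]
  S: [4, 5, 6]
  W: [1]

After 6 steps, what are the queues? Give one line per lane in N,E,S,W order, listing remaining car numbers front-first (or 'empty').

Step 1 [NS]: N:car2-GO,E:wait,S:car4-GO,W:wait | queues: N=0 E=1 S=2 W=1
Step 2 [NS]: N:empty,E:wait,S:car5-GO,W:wait | queues: N=0 E=1 S=1 W=1
Step 3 [EW]: N:wait,E:car3-GO,S:wait,W:car1-GO | queues: N=0 E=0 S=1 W=0
Step 4 [EW]: N:wait,E:empty,S:wait,W:empty | queues: N=0 E=0 S=1 W=0
Step 5 [EW]: N:wait,E:empty,S:wait,W:empty | queues: N=0 E=0 S=1 W=0
Step 6 [NS]: N:empty,E:wait,S:car6-GO,W:wait | queues: N=0 E=0 S=0 W=0

N: empty
E: empty
S: empty
W: empty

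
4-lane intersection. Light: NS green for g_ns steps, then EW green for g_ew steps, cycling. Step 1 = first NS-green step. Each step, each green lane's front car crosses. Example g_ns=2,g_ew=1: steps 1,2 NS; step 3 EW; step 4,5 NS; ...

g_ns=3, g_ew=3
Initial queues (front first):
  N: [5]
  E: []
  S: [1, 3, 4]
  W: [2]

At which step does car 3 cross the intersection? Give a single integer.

Step 1 [NS]: N:car5-GO,E:wait,S:car1-GO,W:wait | queues: N=0 E=0 S=2 W=1
Step 2 [NS]: N:empty,E:wait,S:car3-GO,W:wait | queues: N=0 E=0 S=1 W=1
Step 3 [NS]: N:empty,E:wait,S:car4-GO,W:wait | queues: N=0 E=0 S=0 W=1
Step 4 [EW]: N:wait,E:empty,S:wait,W:car2-GO | queues: N=0 E=0 S=0 W=0
Car 3 crosses at step 2

2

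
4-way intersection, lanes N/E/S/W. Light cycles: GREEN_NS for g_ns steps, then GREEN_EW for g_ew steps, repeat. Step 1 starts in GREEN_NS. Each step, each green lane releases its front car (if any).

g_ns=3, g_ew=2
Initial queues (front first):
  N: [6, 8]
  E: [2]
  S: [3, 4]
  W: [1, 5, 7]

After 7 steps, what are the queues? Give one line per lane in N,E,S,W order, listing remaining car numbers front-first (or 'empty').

Step 1 [NS]: N:car6-GO,E:wait,S:car3-GO,W:wait | queues: N=1 E=1 S=1 W=3
Step 2 [NS]: N:car8-GO,E:wait,S:car4-GO,W:wait | queues: N=0 E=1 S=0 W=3
Step 3 [NS]: N:empty,E:wait,S:empty,W:wait | queues: N=0 E=1 S=0 W=3
Step 4 [EW]: N:wait,E:car2-GO,S:wait,W:car1-GO | queues: N=0 E=0 S=0 W=2
Step 5 [EW]: N:wait,E:empty,S:wait,W:car5-GO | queues: N=0 E=0 S=0 W=1
Step 6 [NS]: N:empty,E:wait,S:empty,W:wait | queues: N=0 E=0 S=0 W=1
Step 7 [NS]: N:empty,E:wait,S:empty,W:wait | queues: N=0 E=0 S=0 W=1

N: empty
E: empty
S: empty
W: 7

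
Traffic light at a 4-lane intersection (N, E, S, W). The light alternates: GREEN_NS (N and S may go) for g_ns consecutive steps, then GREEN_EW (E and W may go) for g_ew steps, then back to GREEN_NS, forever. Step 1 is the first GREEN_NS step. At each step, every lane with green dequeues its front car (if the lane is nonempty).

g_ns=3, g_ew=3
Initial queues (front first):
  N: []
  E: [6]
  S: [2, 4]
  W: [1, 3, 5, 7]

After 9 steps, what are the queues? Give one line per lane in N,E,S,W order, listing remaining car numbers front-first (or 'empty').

Step 1 [NS]: N:empty,E:wait,S:car2-GO,W:wait | queues: N=0 E=1 S=1 W=4
Step 2 [NS]: N:empty,E:wait,S:car4-GO,W:wait | queues: N=0 E=1 S=0 W=4
Step 3 [NS]: N:empty,E:wait,S:empty,W:wait | queues: N=0 E=1 S=0 W=4
Step 4 [EW]: N:wait,E:car6-GO,S:wait,W:car1-GO | queues: N=0 E=0 S=0 W=3
Step 5 [EW]: N:wait,E:empty,S:wait,W:car3-GO | queues: N=0 E=0 S=0 W=2
Step 6 [EW]: N:wait,E:empty,S:wait,W:car5-GO | queues: N=0 E=0 S=0 W=1
Step 7 [NS]: N:empty,E:wait,S:empty,W:wait | queues: N=0 E=0 S=0 W=1
Step 8 [NS]: N:empty,E:wait,S:empty,W:wait | queues: N=0 E=0 S=0 W=1
Step 9 [NS]: N:empty,E:wait,S:empty,W:wait | queues: N=0 E=0 S=0 W=1

N: empty
E: empty
S: empty
W: 7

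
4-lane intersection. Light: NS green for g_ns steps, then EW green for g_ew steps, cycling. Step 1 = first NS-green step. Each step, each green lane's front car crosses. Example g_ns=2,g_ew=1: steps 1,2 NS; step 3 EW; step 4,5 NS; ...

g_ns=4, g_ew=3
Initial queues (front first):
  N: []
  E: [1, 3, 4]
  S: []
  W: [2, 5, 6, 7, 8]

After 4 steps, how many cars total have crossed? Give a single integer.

Step 1 [NS]: N:empty,E:wait,S:empty,W:wait | queues: N=0 E=3 S=0 W=5
Step 2 [NS]: N:empty,E:wait,S:empty,W:wait | queues: N=0 E=3 S=0 W=5
Step 3 [NS]: N:empty,E:wait,S:empty,W:wait | queues: N=0 E=3 S=0 W=5
Step 4 [NS]: N:empty,E:wait,S:empty,W:wait | queues: N=0 E=3 S=0 W=5
Cars crossed by step 4: 0

Answer: 0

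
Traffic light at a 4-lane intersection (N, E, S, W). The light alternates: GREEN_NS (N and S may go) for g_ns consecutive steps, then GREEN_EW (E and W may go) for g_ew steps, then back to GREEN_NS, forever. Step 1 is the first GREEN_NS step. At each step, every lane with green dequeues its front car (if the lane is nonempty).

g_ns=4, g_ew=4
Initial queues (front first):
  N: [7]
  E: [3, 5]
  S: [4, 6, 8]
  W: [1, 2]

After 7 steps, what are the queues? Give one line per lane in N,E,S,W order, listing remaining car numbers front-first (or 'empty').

Step 1 [NS]: N:car7-GO,E:wait,S:car4-GO,W:wait | queues: N=0 E=2 S=2 W=2
Step 2 [NS]: N:empty,E:wait,S:car6-GO,W:wait | queues: N=0 E=2 S=1 W=2
Step 3 [NS]: N:empty,E:wait,S:car8-GO,W:wait | queues: N=0 E=2 S=0 W=2
Step 4 [NS]: N:empty,E:wait,S:empty,W:wait | queues: N=0 E=2 S=0 W=2
Step 5 [EW]: N:wait,E:car3-GO,S:wait,W:car1-GO | queues: N=0 E=1 S=0 W=1
Step 6 [EW]: N:wait,E:car5-GO,S:wait,W:car2-GO | queues: N=0 E=0 S=0 W=0

N: empty
E: empty
S: empty
W: empty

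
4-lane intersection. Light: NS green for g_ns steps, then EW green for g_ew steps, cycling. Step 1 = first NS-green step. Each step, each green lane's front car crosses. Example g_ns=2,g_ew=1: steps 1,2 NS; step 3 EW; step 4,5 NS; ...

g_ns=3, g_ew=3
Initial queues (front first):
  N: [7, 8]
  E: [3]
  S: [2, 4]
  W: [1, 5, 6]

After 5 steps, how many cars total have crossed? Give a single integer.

Answer: 7

Derivation:
Step 1 [NS]: N:car7-GO,E:wait,S:car2-GO,W:wait | queues: N=1 E=1 S=1 W=3
Step 2 [NS]: N:car8-GO,E:wait,S:car4-GO,W:wait | queues: N=0 E=1 S=0 W=3
Step 3 [NS]: N:empty,E:wait,S:empty,W:wait | queues: N=0 E=1 S=0 W=3
Step 4 [EW]: N:wait,E:car3-GO,S:wait,W:car1-GO | queues: N=0 E=0 S=0 W=2
Step 5 [EW]: N:wait,E:empty,S:wait,W:car5-GO | queues: N=0 E=0 S=0 W=1
Cars crossed by step 5: 7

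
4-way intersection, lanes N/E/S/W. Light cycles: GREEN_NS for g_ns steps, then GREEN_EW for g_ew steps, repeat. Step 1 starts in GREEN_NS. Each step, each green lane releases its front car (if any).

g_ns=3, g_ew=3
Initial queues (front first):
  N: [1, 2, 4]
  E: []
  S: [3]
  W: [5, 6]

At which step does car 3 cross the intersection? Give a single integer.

Step 1 [NS]: N:car1-GO,E:wait,S:car3-GO,W:wait | queues: N=2 E=0 S=0 W=2
Step 2 [NS]: N:car2-GO,E:wait,S:empty,W:wait | queues: N=1 E=0 S=0 W=2
Step 3 [NS]: N:car4-GO,E:wait,S:empty,W:wait | queues: N=0 E=0 S=0 W=2
Step 4 [EW]: N:wait,E:empty,S:wait,W:car5-GO | queues: N=0 E=0 S=0 W=1
Step 5 [EW]: N:wait,E:empty,S:wait,W:car6-GO | queues: N=0 E=0 S=0 W=0
Car 3 crosses at step 1

1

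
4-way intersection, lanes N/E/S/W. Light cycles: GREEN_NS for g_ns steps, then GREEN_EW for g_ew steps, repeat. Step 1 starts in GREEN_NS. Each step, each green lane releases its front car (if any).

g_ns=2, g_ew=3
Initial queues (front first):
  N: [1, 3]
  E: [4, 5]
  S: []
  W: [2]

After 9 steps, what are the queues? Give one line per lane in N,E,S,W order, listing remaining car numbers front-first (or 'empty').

Step 1 [NS]: N:car1-GO,E:wait,S:empty,W:wait | queues: N=1 E=2 S=0 W=1
Step 2 [NS]: N:car3-GO,E:wait,S:empty,W:wait | queues: N=0 E=2 S=0 W=1
Step 3 [EW]: N:wait,E:car4-GO,S:wait,W:car2-GO | queues: N=0 E=1 S=0 W=0
Step 4 [EW]: N:wait,E:car5-GO,S:wait,W:empty | queues: N=0 E=0 S=0 W=0

N: empty
E: empty
S: empty
W: empty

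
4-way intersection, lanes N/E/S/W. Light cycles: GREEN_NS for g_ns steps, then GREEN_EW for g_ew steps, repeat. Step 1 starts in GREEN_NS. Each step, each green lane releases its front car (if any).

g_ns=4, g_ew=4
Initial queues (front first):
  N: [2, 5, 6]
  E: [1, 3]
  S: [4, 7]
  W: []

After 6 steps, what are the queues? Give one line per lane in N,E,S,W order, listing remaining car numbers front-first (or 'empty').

Step 1 [NS]: N:car2-GO,E:wait,S:car4-GO,W:wait | queues: N=2 E=2 S=1 W=0
Step 2 [NS]: N:car5-GO,E:wait,S:car7-GO,W:wait | queues: N=1 E=2 S=0 W=0
Step 3 [NS]: N:car6-GO,E:wait,S:empty,W:wait | queues: N=0 E=2 S=0 W=0
Step 4 [NS]: N:empty,E:wait,S:empty,W:wait | queues: N=0 E=2 S=0 W=0
Step 5 [EW]: N:wait,E:car1-GO,S:wait,W:empty | queues: N=0 E=1 S=0 W=0
Step 6 [EW]: N:wait,E:car3-GO,S:wait,W:empty | queues: N=0 E=0 S=0 W=0

N: empty
E: empty
S: empty
W: empty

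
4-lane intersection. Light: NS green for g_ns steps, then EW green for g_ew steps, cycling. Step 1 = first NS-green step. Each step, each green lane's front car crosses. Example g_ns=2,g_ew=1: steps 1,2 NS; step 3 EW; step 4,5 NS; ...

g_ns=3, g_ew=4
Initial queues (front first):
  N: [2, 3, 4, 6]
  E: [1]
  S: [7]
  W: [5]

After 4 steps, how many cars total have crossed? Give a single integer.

Answer: 6

Derivation:
Step 1 [NS]: N:car2-GO,E:wait,S:car7-GO,W:wait | queues: N=3 E=1 S=0 W=1
Step 2 [NS]: N:car3-GO,E:wait,S:empty,W:wait | queues: N=2 E=1 S=0 W=1
Step 3 [NS]: N:car4-GO,E:wait,S:empty,W:wait | queues: N=1 E=1 S=0 W=1
Step 4 [EW]: N:wait,E:car1-GO,S:wait,W:car5-GO | queues: N=1 E=0 S=0 W=0
Cars crossed by step 4: 6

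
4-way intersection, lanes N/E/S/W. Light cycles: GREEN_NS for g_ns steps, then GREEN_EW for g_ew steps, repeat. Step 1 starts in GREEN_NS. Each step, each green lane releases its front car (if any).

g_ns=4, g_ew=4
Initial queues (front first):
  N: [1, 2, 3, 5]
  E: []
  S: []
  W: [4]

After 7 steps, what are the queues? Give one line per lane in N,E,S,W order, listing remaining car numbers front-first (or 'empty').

Step 1 [NS]: N:car1-GO,E:wait,S:empty,W:wait | queues: N=3 E=0 S=0 W=1
Step 2 [NS]: N:car2-GO,E:wait,S:empty,W:wait | queues: N=2 E=0 S=0 W=1
Step 3 [NS]: N:car3-GO,E:wait,S:empty,W:wait | queues: N=1 E=0 S=0 W=1
Step 4 [NS]: N:car5-GO,E:wait,S:empty,W:wait | queues: N=0 E=0 S=0 W=1
Step 5 [EW]: N:wait,E:empty,S:wait,W:car4-GO | queues: N=0 E=0 S=0 W=0

N: empty
E: empty
S: empty
W: empty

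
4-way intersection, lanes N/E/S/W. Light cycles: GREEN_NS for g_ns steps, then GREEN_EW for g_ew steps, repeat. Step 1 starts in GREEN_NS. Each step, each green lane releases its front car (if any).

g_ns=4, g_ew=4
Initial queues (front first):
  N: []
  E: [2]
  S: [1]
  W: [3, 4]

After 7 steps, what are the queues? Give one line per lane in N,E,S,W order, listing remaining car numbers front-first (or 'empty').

Step 1 [NS]: N:empty,E:wait,S:car1-GO,W:wait | queues: N=0 E=1 S=0 W=2
Step 2 [NS]: N:empty,E:wait,S:empty,W:wait | queues: N=0 E=1 S=0 W=2
Step 3 [NS]: N:empty,E:wait,S:empty,W:wait | queues: N=0 E=1 S=0 W=2
Step 4 [NS]: N:empty,E:wait,S:empty,W:wait | queues: N=0 E=1 S=0 W=2
Step 5 [EW]: N:wait,E:car2-GO,S:wait,W:car3-GO | queues: N=0 E=0 S=0 W=1
Step 6 [EW]: N:wait,E:empty,S:wait,W:car4-GO | queues: N=0 E=0 S=0 W=0

N: empty
E: empty
S: empty
W: empty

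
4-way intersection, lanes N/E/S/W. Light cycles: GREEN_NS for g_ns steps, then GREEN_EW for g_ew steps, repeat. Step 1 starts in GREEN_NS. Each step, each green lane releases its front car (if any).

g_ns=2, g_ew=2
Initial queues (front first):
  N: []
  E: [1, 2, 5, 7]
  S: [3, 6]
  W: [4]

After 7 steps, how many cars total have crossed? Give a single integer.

Answer: 6

Derivation:
Step 1 [NS]: N:empty,E:wait,S:car3-GO,W:wait | queues: N=0 E=4 S=1 W=1
Step 2 [NS]: N:empty,E:wait,S:car6-GO,W:wait | queues: N=0 E=4 S=0 W=1
Step 3 [EW]: N:wait,E:car1-GO,S:wait,W:car4-GO | queues: N=0 E=3 S=0 W=0
Step 4 [EW]: N:wait,E:car2-GO,S:wait,W:empty | queues: N=0 E=2 S=0 W=0
Step 5 [NS]: N:empty,E:wait,S:empty,W:wait | queues: N=0 E=2 S=0 W=0
Step 6 [NS]: N:empty,E:wait,S:empty,W:wait | queues: N=0 E=2 S=0 W=0
Step 7 [EW]: N:wait,E:car5-GO,S:wait,W:empty | queues: N=0 E=1 S=0 W=0
Cars crossed by step 7: 6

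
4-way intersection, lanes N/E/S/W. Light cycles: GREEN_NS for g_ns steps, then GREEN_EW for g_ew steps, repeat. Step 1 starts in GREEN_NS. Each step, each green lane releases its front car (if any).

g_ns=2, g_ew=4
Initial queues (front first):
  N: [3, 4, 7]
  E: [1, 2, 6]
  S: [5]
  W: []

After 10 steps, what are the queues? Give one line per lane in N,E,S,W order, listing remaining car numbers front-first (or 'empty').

Step 1 [NS]: N:car3-GO,E:wait,S:car5-GO,W:wait | queues: N=2 E=3 S=0 W=0
Step 2 [NS]: N:car4-GO,E:wait,S:empty,W:wait | queues: N=1 E=3 S=0 W=0
Step 3 [EW]: N:wait,E:car1-GO,S:wait,W:empty | queues: N=1 E=2 S=0 W=0
Step 4 [EW]: N:wait,E:car2-GO,S:wait,W:empty | queues: N=1 E=1 S=0 W=0
Step 5 [EW]: N:wait,E:car6-GO,S:wait,W:empty | queues: N=1 E=0 S=0 W=0
Step 6 [EW]: N:wait,E:empty,S:wait,W:empty | queues: N=1 E=0 S=0 W=0
Step 7 [NS]: N:car7-GO,E:wait,S:empty,W:wait | queues: N=0 E=0 S=0 W=0

N: empty
E: empty
S: empty
W: empty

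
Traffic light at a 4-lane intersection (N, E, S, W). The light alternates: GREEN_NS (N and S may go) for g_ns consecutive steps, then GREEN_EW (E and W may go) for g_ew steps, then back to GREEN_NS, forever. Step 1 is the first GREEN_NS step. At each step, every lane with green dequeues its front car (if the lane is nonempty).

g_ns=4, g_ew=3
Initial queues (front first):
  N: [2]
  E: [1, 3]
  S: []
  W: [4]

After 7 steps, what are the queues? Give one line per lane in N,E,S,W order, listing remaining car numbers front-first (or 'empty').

Step 1 [NS]: N:car2-GO,E:wait,S:empty,W:wait | queues: N=0 E=2 S=0 W=1
Step 2 [NS]: N:empty,E:wait,S:empty,W:wait | queues: N=0 E=2 S=0 W=1
Step 3 [NS]: N:empty,E:wait,S:empty,W:wait | queues: N=0 E=2 S=0 W=1
Step 4 [NS]: N:empty,E:wait,S:empty,W:wait | queues: N=0 E=2 S=0 W=1
Step 5 [EW]: N:wait,E:car1-GO,S:wait,W:car4-GO | queues: N=0 E=1 S=0 W=0
Step 6 [EW]: N:wait,E:car3-GO,S:wait,W:empty | queues: N=0 E=0 S=0 W=0

N: empty
E: empty
S: empty
W: empty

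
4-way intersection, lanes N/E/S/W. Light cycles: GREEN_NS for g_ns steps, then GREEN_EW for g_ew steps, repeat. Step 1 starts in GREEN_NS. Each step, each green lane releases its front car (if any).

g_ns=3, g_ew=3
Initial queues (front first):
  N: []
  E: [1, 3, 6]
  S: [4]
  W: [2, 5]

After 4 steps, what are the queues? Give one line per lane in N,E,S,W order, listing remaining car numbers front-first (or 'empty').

Step 1 [NS]: N:empty,E:wait,S:car4-GO,W:wait | queues: N=0 E=3 S=0 W=2
Step 2 [NS]: N:empty,E:wait,S:empty,W:wait | queues: N=0 E=3 S=0 W=2
Step 3 [NS]: N:empty,E:wait,S:empty,W:wait | queues: N=0 E=3 S=0 W=2
Step 4 [EW]: N:wait,E:car1-GO,S:wait,W:car2-GO | queues: N=0 E=2 S=0 W=1

N: empty
E: 3 6
S: empty
W: 5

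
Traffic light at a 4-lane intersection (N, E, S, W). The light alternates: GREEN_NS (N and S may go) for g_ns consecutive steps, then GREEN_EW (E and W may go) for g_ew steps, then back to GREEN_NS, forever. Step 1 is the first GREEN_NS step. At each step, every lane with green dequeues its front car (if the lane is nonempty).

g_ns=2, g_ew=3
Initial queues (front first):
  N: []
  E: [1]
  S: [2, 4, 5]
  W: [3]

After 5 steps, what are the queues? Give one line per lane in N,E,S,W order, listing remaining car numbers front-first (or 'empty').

Step 1 [NS]: N:empty,E:wait,S:car2-GO,W:wait | queues: N=0 E=1 S=2 W=1
Step 2 [NS]: N:empty,E:wait,S:car4-GO,W:wait | queues: N=0 E=1 S=1 W=1
Step 3 [EW]: N:wait,E:car1-GO,S:wait,W:car3-GO | queues: N=0 E=0 S=1 W=0
Step 4 [EW]: N:wait,E:empty,S:wait,W:empty | queues: N=0 E=0 S=1 W=0
Step 5 [EW]: N:wait,E:empty,S:wait,W:empty | queues: N=0 E=0 S=1 W=0

N: empty
E: empty
S: 5
W: empty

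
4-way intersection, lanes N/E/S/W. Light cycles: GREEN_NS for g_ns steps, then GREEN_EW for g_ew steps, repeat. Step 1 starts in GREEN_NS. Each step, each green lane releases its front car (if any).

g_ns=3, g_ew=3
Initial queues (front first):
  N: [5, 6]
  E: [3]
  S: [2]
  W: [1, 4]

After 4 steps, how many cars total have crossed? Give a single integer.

Step 1 [NS]: N:car5-GO,E:wait,S:car2-GO,W:wait | queues: N=1 E=1 S=0 W=2
Step 2 [NS]: N:car6-GO,E:wait,S:empty,W:wait | queues: N=0 E=1 S=0 W=2
Step 3 [NS]: N:empty,E:wait,S:empty,W:wait | queues: N=0 E=1 S=0 W=2
Step 4 [EW]: N:wait,E:car3-GO,S:wait,W:car1-GO | queues: N=0 E=0 S=0 W=1
Cars crossed by step 4: 5

Answer: 5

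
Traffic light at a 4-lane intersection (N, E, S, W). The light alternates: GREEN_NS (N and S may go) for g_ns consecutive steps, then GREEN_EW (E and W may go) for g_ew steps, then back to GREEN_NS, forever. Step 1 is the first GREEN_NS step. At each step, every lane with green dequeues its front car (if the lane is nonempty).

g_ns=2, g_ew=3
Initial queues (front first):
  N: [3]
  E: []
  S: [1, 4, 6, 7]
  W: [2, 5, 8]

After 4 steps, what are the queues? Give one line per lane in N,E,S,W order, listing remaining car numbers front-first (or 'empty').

Step 1 [NS]: N:car3-GO,E:wait,S:car1-GO,W:wait | queues: N=0 E=0 S=3 W=3
Step 2 [NS]: N:empty,E:wait,S:car4-GO,W:wait | queues: N=0 E=0 S=2 W=3
Step 3 [EW]: N:wait,E:empty,S:wait,W:car2-GO | queues: N=0 E=0 S=2 W=2
Step 4 [EW]: N:wait,E:empty,S:wait,W:car5-GO | queues: N=0 E=0 S=2 W=1

N: empty
E: empty
S: 6 7
W: 8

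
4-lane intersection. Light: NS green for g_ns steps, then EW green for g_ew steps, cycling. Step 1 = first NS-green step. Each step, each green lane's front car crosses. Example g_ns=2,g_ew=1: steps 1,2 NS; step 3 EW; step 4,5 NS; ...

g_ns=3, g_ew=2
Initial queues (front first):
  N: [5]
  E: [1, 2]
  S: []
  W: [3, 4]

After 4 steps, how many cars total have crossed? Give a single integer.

Step 1 [NS]: N:car5-GO,E:wait,S:empty,W:wait | queues: N=0 E=2 S=0 W=2
Step 2 [NS]: N:empty,E:wait,S:empty,W:wait | queues: N=0 E=2 S=0 W=2
Step 3 [NS]: N:empty,E:wait,S:empty,W:wait | queues: N=0 E=2 S=0 W=2
Step 4 [EW]: N:wait,E:car1-GO,S:wait,W:car3-GO | queues: N=0 E=1 S=0 W=1
Cars crossed by step 4: 3

Answer: 3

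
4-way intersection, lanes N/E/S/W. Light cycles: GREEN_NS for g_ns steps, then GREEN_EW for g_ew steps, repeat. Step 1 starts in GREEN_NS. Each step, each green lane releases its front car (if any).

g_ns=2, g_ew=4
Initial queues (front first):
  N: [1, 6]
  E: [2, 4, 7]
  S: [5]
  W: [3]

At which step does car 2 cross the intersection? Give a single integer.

Step 1 [NS]: N:car1-GO,E:wait,S:car5-GO,W:wait | queues: N=1 E=3 S=0 W=1
Step 2 [NS]: N:car6-GO,E:wait,S:empty,W:wait | queues: N=0 E=3 S=0 W=1
Step 3 [EW]: N:wait,E:car2-GO,S:wait,W:car3-GO | queues: N=0 E=2 S=0 W=0
Step 4 [EW]: N:wait,E:car4-GO,S:wait,W:empty | queues: N=0 E=1 S=0 W=0
Step 5 [EW]: N:wait,E:car7-GO,S:wait,W:empty | queues: N=0 E=0 S=0 W=0
Car 2 crosses at step 3

3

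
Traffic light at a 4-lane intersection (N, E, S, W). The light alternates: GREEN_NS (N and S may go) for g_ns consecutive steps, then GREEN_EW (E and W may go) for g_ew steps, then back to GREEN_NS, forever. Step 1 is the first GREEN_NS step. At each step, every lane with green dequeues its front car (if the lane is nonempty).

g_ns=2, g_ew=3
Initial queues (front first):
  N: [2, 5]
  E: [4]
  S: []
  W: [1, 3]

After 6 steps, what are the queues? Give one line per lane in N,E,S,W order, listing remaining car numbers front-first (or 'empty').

Step 1 [NS]: N:car2-GO,E:wait,S:empty,W:wait | queues: N=1 E=1 S=0 W=2
Step 2 [NS]: N:car5-GO,E:wait,S:empty,W:wait | queues: N=0 E=1 S=0 W=2
Step 3 [EW]: N:wait,E:car4-GO,S:wait,W:car1-GO | queues: N=0 E=0 S=0 W=1
Step 4 [EW]: N:wait,E:empty,S:wait,W:car3-GO | queues: N=0 E=0 S=0 W=0

N: empty
E: empty
S: empty
W: empty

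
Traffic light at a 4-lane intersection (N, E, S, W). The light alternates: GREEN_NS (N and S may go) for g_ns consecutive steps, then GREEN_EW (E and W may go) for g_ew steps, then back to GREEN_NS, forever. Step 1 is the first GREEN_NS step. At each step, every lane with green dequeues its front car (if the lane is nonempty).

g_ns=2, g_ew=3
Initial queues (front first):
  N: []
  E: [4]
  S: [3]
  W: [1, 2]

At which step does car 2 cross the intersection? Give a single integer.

Step 1 [NS]: N:empty,E:wait,S:car3-GO,W:wait | queues: N=0 E=1 S=0 W=2
Step 2 [NS]: N:empty,E:wait,S:empty,W:wait | queues: N=0 E=1 S=0 W=2
Step 3 [EW]: N:wait,E:car4-GO,S:wait,W:car1-GO | queues: N=0 E=0 S=0 W=1
Step 4 [EW]: N:wait,E:empty,S:wait,W:car2-GO | queues: N=0 E=0 S=0 W=0
Car 2 crosses at step 4

4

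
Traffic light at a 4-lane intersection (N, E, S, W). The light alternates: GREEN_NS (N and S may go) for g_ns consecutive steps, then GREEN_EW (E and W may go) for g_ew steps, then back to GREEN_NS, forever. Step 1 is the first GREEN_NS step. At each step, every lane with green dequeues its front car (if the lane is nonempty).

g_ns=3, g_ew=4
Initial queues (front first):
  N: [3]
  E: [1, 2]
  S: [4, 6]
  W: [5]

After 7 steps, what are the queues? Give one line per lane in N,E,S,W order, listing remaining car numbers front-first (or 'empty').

Step 1 [NS]: N:car3-GO,E:wait,S:car4-GO,W:wait | queues: N=0 E=2 S=1 W=1
Step 2 [NS]: N:empty,E:wait,S:car6-GO,W:wait | queues: N=0 E=2 S=0 W=1
Step 3 [NS]: N:empty,E:wait,S:empty,W:wait | queues: N=0 E=2 S=0 W=1
Step 4 [EW]: N:wait,E:car1-GO,S:wait,W:car5-GO | queues: N=0 E=1 S=0 W=0
Step 5 [EW]: N:wait,E:car2-GO,S:wait,W:empty | queues: N=0 E=0 S=0 W=0

N: empty
E: empty
S: empty
W: empty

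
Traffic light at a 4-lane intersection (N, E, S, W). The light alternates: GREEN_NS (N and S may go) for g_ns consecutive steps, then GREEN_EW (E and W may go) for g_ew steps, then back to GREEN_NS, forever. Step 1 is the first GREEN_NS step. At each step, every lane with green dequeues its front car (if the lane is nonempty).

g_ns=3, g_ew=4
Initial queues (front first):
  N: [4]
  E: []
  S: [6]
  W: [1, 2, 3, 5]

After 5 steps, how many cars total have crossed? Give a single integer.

Step 1 [NS]: N:car4-GO,E:wait,S:car6-GO,W:wait | queues: N=0 E=0 S=0 W=4
Step 2 [NS]: N:empty,E:wait,S:empty,W:wait | queues: N=0 E=0 S=0 W=4
Step 3 [NS]: N:empty,E:wait,S:empty,W:wait | queues: N=0 E=0 S=0 W=4
Step 4 [EW]: N:wait,E:empty,S:wait,W:car1-GO | queues: N=0 E=0 S=0 W=3
Step 5 [EW]: N:wait,E:empty,S:wait,W:car2-GO | queues: N=0 E=0 S=0 W=2
Cars crossed by step 5: 4

Answer: 4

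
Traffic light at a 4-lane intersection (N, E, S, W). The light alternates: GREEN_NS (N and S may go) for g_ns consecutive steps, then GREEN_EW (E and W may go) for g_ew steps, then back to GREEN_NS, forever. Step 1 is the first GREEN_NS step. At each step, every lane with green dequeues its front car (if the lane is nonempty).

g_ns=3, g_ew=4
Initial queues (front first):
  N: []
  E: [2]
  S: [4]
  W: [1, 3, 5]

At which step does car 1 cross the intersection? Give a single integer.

Step 1 [NS]: N:empty,E:wait,S:car4-GO,W:wait | queues: N=0 E=1 S=0 W=3
Step 2 [NS]: N:empty,E:wait,S:empty,W:wait | queues: N=0 E=1 S=0 W=3
Step 3 [NS]: N:empty,E:wait,S:empty,W:wait | queues: N=0 E=1 S=0 W=3
Step 4 [EW]: N:wait,E:car2-GO,S:wait,W:car1-GO | queues: N=0 E=0 S=0 W=2
Step 5 [EW]: N:wait,E:empty,S:wait,W:car3-GO | queues: N=0 E=0 S=0 W=1
Step 6 [EW]: N:wait,E:empty,S:wait,W:car5-GO | queues: N=0 E=0 S=0 W=0
Car 1 crosses at step 4

4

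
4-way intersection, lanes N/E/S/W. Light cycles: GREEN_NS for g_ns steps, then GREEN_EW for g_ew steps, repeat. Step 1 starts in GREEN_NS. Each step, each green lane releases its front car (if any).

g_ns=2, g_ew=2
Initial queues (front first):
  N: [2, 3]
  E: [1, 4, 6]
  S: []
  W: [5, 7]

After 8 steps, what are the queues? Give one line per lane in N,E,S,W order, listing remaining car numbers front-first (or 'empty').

Step 1 [NS]: N:car2-GO,E:wait,S:empty,W:wait | queues: N=1 E=3 S=0 W=2
Step 2 [NS]: N:car3-GO,E:wait,S:empty,W:wait | queues: N=0 E=3 S=0 W=2
Step 3 [EW]: N:wait,E:car1-GO,S:wait,W:car5-GO | queues: N=0 E=2 S=0 W=1
Step 4 [EW]: N:wait,E:car4-GO,S:wait,W:car7-GO | queues: N=0 E=1 S=0 W=0
Step 5 [NS]: N:empty,E:wait,S:empty,W:wait | queues: N=0 E=1 S=0 W=0
Step 6 [NS]: N:empty,E:wait,S:empty,W:wait | queues: N=0 E=1 S=0 W=0
Step 7 [EW]: N:wait,E:car6-GO,S:wait,W:empty | queues: N=0 E=0 S=0 W=0

N: empty
E: empty
S: empty
W: empty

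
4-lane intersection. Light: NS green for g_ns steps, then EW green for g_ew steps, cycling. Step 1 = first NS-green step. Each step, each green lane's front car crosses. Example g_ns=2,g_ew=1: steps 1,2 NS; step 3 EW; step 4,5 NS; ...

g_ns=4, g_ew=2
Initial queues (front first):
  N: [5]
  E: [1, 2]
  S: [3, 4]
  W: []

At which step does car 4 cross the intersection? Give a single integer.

Step 1 [NS]: N:car5-GO,E:wait,S:car3-GO,W:wait | queues: N=0 E=2 S=1 W=0
Step 2 [NS]: N:empty,E:wait,S:car4-GO,W:wait | queues: N=0 E=2 S=0 W=0
Step 3 [NS]: N:empty,E:wait,S:empty,W:wait | queues: N=0 E=2 S=0 W=0
Step 4 [NS]: N:empty,E:wait,S:empty,W:wait | queues: N=0 E=2 S=0 W=0
Step 5 [EW]: N:wait,E:car1-GO,S:wait,W:empty | queues: N=0 E=1 S=0 W=0
Step 6 [EW]: N:wait,E:car2-GO,S:wait,W:empty | queues: N=0 E=0 S=0 W=0
Car 4 crosses at step 2

2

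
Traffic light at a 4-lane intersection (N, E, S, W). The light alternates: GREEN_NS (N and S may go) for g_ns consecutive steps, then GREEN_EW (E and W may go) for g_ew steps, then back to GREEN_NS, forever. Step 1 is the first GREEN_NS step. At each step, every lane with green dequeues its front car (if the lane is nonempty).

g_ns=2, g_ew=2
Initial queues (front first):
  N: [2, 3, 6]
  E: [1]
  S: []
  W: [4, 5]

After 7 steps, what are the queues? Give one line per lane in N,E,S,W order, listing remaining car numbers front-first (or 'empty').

Step 1 [NS]: N:car2-GO,E:wait,S:empty,W:wait | queues: N=2 E=1 S=0 W=2
Step 2 [NS]: N:car3-GO,E:wait,S:empty,W:wait | queues: N=1 E=1 S=0 W=2
Step 3 [EW]: N:wait,E:car1-GO,S:wait,W:car4-GO | queues: N=1 E=0 S=0 W=1
Step 4 [EW]: N:wait,E:empty,S:wait,W:car5-GO | queues: N=1 E=0 S=0 W=0
Step 5 [NS]: N:car6-GO,E:wait,S:empty,W:wait | queues: N=0 E=0 S=0 W=0

N: empty
E: empty
S: empty
W: empty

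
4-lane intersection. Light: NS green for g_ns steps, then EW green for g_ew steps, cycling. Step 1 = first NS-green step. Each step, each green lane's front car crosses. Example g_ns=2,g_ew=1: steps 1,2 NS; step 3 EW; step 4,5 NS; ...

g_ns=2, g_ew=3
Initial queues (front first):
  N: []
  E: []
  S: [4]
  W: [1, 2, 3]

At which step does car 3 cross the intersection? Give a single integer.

Step 1 [NS]: N:empty,E:wait,S:car4-GO,W:wait | queues: N=0 E=0 S=0 W=3
Step 2 [NS]: N:empty,E:wait,S:empty,W:wait | queues: N=0 E=0 S=0 W=3
Step 3 [EW]: N:wait,E:empty,S:wait,W:car1-GO | queues: N=0 E=0 S=0 W=2
Step 4 [EW]: N:wait,E:empty,S:wait,W:car2-GO | queues: N=0 E=0 S=0 W=1
Step 5 [EW]: N:wait,E:empty,S:wait,W:car3-GO | queues: N=0 E=0 S=0 W=0
Car 3 crosses at step 5

5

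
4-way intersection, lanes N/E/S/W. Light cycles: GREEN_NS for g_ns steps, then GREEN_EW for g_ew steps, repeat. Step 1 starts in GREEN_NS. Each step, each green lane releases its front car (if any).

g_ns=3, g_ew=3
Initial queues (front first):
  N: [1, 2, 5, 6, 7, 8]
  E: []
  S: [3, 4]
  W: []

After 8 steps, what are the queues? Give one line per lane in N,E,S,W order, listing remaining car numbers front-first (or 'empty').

Step 1 [NS]: N:car1-GO,E:wait,S:car3-GO,W:wait | queues: N=5 E=0 S=1 W=0
Step 2 [NS]: N:car2-GO,E:wait,S:car4-GO,W:wait | queues: N=4 E=0 S=0 W=0
Step 3 [NS]: N:car5-GO,E:wait,S:empty,W:wait | queues: N=3 E=0 S=0 W=0
Step 4 [EW]: N:wait,E:empty,S:wait,W:empty | queues: N=3 E=0 S=0 W=0
Step 5 [EW]: N:wait,E:empty,S:wait,W:empty | queues: N=3 E=0 S=0 W=0
Step 6 [EW]: N:wait,E:empty,S:wait,W:empty | queues: N=3 E=0 S=0 W=0
Step 7 [NS]: N:car6-GO,E:wait,S:empty,W:wait | queues: N=2 E=0 S=0 W=0
Step 8 [NS]: N:car7-GO,E:wait,S:empty,W:wait | queues: N=1 E=0 S=0 W=0

N: 8
E: empty
S: empty
W: empty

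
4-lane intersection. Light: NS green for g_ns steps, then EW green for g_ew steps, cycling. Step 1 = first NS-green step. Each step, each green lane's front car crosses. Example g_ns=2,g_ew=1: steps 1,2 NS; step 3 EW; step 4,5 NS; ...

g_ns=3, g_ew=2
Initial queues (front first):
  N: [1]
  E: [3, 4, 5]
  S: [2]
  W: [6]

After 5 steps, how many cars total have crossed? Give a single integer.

Answer: 5

Derivation:
Step 1 [NS]: N:car1-GO,E:wait,S:car2-GO,W:wait | queues: N=0 E=3 S=0 W=1
Step 2 [NS]: N:empty,E:wait,S:empty,W:wait | queues: N=0 E=3 S=0 W=1
Step 3 [NS]: N:empty,E:wait,S:empty,W:wait | queues: N=0 E=3 S=0 W=1
Step 4 [EW]: N:wait,E:car3-GO,S:wait,W:car6-GO | queues: N=0 E=2 S=0 W=0
Step 5 [EW]: N:wait,E:car4-GO,S:wait,W:empty | queues: N=0 E=1 S=0 W=0
Cars crossed by step 5: 5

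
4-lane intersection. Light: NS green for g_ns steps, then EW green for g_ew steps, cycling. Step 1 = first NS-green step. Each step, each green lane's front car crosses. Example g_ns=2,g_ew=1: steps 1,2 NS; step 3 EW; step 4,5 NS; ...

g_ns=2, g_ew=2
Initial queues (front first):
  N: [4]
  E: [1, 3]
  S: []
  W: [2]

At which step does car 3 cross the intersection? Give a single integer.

Step 1 [NS]: N:car4-GO,E:wait,S:empty,W:wait | queues: N=0 E=2 S=0 W=1
Step 2 [NS]: N:empty,E:wait,S:empty,W:wait | queues: N=0 E=2 S=0 W=1
Step 3 [EW]: N:wait,E:car1-GO,S:wait,W:car2-GO | queues: N=0 E=1 S=0 W=0
Step 4 [EW]: N:wait,E:car3-GO,S:wait,W:empty | queues: N=0 E=0 S=0 W=0
Car 3 crosses at step 4

4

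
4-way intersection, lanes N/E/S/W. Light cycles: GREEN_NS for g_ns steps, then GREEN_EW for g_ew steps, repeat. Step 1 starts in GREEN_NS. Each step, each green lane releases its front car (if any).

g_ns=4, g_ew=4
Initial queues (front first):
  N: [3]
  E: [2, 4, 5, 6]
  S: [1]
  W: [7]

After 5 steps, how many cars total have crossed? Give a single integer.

Answer: 4

Derivation:
Step 1 [NS]: N:car3-GO,E:wait,S:car1-GO,W:wait | queues: N=0 E=4 S=0 W=1
Step 2 [NS]: N:empty,E:wait,S:empty,W:wait | queues: N=0 E=4 S=0 W=1
Step 3 [NS]: N:empty,E:wait,S:empty,W:wait | queues: N=0 E=4 S=0 W=1
Step 4 [NS]: N:empty,E:wait,S:empty,W:wait | queues: N=0 E=4 S=0 W=1
Step 5 [EW]: N:wait,E:car2-GO,S:wait,W:car7-GO | queues: N=0 E=3 S=0 W=0
Cars crossed by step 5: 4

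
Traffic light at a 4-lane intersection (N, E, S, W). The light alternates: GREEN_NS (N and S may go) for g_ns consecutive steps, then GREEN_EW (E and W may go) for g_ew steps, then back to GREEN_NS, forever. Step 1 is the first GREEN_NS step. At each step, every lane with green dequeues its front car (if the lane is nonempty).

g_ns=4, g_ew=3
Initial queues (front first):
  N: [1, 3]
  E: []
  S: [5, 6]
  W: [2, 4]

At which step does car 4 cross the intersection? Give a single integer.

Step 1 [NS]: N:car1-GO,E:wait,S:car5-GO,W:wait | queues: N=1 E=0 S=1 W=2
Step 2 [NS]: N:car3-GO,E:wait,S:car6-GO,W:wait | queues: N=0 E=0 S=0 W=2
Step 3 [NS]: N:empty,E:wait,S:empty,W:wait | queues: N=0 E=0 S=0 W=2
Step 4 [NS]: N:empty,E:wait,S:empty,W:wait | queues: N=0 E=0 S=0 W=2
Step 5 [EW]: N:wait,E:empty,S:wait,W:car2-GO | queues: N=0 E=0 S=0 W=1
Step 6 [EW]: N:wait,E:empty,S:wait,W:car4-GO | queues: N=0 E=0 S=0 W=0
Car 4 crosses at step 6

6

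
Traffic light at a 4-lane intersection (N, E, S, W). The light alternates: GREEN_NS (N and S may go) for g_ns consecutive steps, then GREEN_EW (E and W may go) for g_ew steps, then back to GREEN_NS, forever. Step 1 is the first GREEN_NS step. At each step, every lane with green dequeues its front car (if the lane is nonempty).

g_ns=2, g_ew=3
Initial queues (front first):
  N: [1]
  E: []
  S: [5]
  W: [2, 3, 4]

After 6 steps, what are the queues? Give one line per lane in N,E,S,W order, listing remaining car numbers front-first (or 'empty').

Step 1 [NS]: N:car1-GO,E:wait,S:car5-GO,W:wait | queues: N=0 E=0 S=0 W=3
Step 2 [NS]: N:empty,E:wait,S:empty,W:wait | queues: N=0 E=0 S=0 W=3
Step 3 [EW]: N:wait,E:empty,S:wait,W:car2-GO | queues: N=0 E=0 S=0 W=2
Step 4 [EW]: N:wait,E:empty,S:wait,W:car3-GO | queues: N=0 E=0 S=0 W=1
Step 5 [EW]: N:wait,E:empty,S:wait,W:car4-GO | queues: N=0 E=0 S=0 W=0

N: empty
E: empty
S: empty
W: empty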